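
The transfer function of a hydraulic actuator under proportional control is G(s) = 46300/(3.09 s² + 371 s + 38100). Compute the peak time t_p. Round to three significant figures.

t_p ≈ 0.0336 s

Dividing through by 3.09: denominator becomes s² + 120.1 s + 12330.
So ω_n = √12330 = 111 rad/s and ζ = 120.1/(2·111) = 0.541.
ω_d = ω_n√(1−ζ²) = 93.4 rad/s. t_p = π/ω_d = 0.0336 s.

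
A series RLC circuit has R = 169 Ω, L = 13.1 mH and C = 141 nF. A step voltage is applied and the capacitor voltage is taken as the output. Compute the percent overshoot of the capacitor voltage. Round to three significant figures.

%OS ≈ 40.4%

For a series RLC circuit (capacitor voltage as output), ω_n = 1/√(LC) = 1/√(13.1 mH · 141 nF) = 23300 rad/s.
ζ = (R/2)·√(C/L) = (169/2)·√(141 nF/13.1 mH) = 0.277.
%OS = 100 e^{−πζ/√(1−ζ²)} with ζ = 0.277 gives 40.4%.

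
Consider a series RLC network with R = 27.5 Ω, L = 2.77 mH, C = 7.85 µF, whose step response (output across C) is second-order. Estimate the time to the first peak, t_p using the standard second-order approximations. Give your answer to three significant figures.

t_p ≈ 0.000680 s

For a series RLC circuit (capacitor voltage as output), ω_n = 1/√(LC) = 1/√(2.77 mH · 7.85 µF) = 6780 rad/s.
ζ = (R/2)·√(C/L) = (27.5/2)·√(7.85 µF/2.77 mH) = 0.732.
ω_d = ω_n√(1−ζ²) = 4620 rad/s. t_p = π/ω_d = 0.000680 s.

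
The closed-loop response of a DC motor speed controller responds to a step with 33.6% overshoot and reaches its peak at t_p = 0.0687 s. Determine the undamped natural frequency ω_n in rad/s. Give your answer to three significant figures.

ω_n ≈ 48.4 rad/s

The overshoot fixes ζ = −ln(OS)/√(π²+ln²(OS)) = 0.328.
From t_p = π/ω_d, ω_d = π/0.0687 = 45.7 rad/s, so ω_n = ω_d/√(1−ζ²) = 48.4 rad/s.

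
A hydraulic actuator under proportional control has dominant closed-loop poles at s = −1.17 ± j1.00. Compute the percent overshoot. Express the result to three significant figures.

%OS ≈ 2.53%

|pole| = ω_n = √(1.17² + 1.00²) = 1.54 rad/s; ζ = cos θ = σ/ω_n = 0.760.
Overshoot: exp(−π·0.760/√(1−0.760²)) = 0.0253, i.e. 2.53%.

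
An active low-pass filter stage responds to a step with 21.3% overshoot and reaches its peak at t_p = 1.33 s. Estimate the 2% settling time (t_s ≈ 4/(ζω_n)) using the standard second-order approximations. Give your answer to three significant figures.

The overshoot fixes ζ = −ln(OS)/√(π²+ln²(OS)) = 0.442.
t_p = π/ω_d ⇒ ω_d = 2.36 rad/s; then ω_n = ω_d/√(1−ζ²) = 2.63 rad/s.
t_s ≈ 4/(ζω_n) = 4/(0.442·2.63) = 3.44 s.

t_s ≈ 3.44 s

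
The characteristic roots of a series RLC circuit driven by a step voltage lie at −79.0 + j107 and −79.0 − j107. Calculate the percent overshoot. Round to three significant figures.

%OS ≈ 9.83%

|pole| = ω_n = √(79.0² + 107²) = 133 rad/s; ζ = cos θ = σ/ω_n = 0.594.
%OS = 100·exp(−πζ/√(1−ζ²)) = 9.83%.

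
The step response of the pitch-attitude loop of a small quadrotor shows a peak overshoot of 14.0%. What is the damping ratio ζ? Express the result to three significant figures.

Inverting the overshoot relation: ζ = |ln 0.140|/√(π² + ln²0.140) = 0.531.

ζ ≈ 0.531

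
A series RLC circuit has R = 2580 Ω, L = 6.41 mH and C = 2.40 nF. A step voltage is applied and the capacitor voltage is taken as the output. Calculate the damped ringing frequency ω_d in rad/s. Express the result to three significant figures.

For a series RLC circuit (capacitor voltage as output), ω_n = 1/√(LC) = 1/√(6.41 mH · 2.40 nF) = 255000 rad/s.
ζ = (R/2)·√(C/L) = (2580/2)·√(2.40 nF/6.41 mH) = 0.789.
ω_d = 255000·√(1 − 0.789²) = 157000 rad/s.

ω_d ≈ 157000 rad/s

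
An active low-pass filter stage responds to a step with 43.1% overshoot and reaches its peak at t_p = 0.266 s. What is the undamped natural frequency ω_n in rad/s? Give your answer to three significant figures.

ω_n ≈ 12.2 rad/s

ζ from %OS: ζ = |ln 0.431|/√(π²+ln²0.431) = 0.259.
t_p = π/ω_d ⇒ ω_d = 11.8 rad/s; then ω_n = ω_d/√(1−ζ²) = 12.2 rad/s.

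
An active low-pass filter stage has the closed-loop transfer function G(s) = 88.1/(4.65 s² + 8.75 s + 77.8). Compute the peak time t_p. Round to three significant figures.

t_p ≈ 0.789 s

Dividing through by 4.65: denominator becomes s² + 1.882 s + 16.73.
So ω_n = √16.73 = 4.09 rad/s and ζ = 1.882/(2·4.09) = 0.230.
ω_d = ω_n√(1−ζ²) = 3.98 rad/s. t_p = π/ω_d = 0.789 s.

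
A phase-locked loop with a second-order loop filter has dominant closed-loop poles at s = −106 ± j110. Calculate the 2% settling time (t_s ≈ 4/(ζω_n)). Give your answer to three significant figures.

For poles at −σ ± jω_d, ζω_n = σ = 106, so t_s ≈ 4/σ = 0.0377 s.

t_s ≈ 0.0377 s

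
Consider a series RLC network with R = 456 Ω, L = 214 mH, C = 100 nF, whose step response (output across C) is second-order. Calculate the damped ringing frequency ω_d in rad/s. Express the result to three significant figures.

For a series RLC circuit (capacitor voltage as output), ω_n = 1/√(LC) = 1/√(214 mH · 100 nF) = 6840 rad/s.
ζ = (R/2)·√(C/L) = (456/2)·√(100 nF/214 mH) = 0.156.
The damped frequency ω_d = ω_n√(1−ζ²) = 6750 rad/s.

ω_d ≈ 6750 rad/s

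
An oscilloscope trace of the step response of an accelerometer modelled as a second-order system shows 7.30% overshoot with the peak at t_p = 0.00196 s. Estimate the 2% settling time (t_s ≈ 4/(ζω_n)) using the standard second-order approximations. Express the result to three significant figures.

From the overshoot, ζ = −ln(OS)/√(π²+ln²(OS)) = 0.640.
From t_p = π/ω_d, ω_d = π/0.00196 = 1600 rad/s, so ω_n = ω_d/√(1−ζ²) = 2090 rad/s.
t_s ≈ 4/(ζω_n) = 4/(0.640·2090) = 0.00300 s.

t_s ≈ 0.00300 s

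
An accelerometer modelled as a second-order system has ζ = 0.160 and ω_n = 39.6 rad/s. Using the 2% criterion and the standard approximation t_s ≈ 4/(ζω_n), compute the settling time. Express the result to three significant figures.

t_s ≈ 4/(ζω_n) = 4/(0.160 × 39.6) = 0.631 s.

t_s ≈ 0.631 s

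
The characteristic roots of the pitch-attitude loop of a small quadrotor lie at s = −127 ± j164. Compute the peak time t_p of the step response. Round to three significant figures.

t_p ≈ 0.0192 s

t_p = π/ω_d with ω_d = 164 (the imaginary part), so t_p = 0.0192 s.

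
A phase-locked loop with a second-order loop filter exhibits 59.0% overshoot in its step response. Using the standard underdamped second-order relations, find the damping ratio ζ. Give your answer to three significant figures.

ζ ≈ 0.166

Inverting the overshoot relation: ζ = |ln 0.590|/√(π² + ln²0.590) = 0.166.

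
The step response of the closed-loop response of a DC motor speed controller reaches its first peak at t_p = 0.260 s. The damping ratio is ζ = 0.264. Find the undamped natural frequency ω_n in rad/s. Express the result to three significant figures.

Peak time t_p = π/ω_d, so ω_d = π/t_p = π/0.260 = 12.1 rad/s.
ω_n = ω_d/√(1−ζ²) = 12.1/√0.930 = 12.5 rad/s.

ω_n ≈ 12.5 rad/s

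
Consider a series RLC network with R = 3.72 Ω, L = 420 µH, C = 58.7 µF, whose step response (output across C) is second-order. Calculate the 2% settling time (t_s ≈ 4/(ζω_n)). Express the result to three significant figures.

For a series RLC circuit (capacitor voltage as output), ω_n = 1/√(LC) = 1/√(420 µH · 58.7 µF) = 6370 rad/s.
ζ = (R/2)·√(C/L) = (3.72/2)·√(58.7 µF/420 µH) = 0.695.
t_s ≈ 4/(ζω_n) = 0.000903 s.

t_s ≈ 0.000903 s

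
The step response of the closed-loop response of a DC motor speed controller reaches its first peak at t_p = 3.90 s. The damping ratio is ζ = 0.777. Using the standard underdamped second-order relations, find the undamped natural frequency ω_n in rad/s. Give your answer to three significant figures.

ω_n ≈ 1.28 rad/s

Peak time t_p = π/ω_d, so ω_d = π/t_p = π/3.90 = 0.806 rad/s.
ω_n = ω_d/√(1−ζ²) = 0.806/√0.396 = 1.28 rad/s.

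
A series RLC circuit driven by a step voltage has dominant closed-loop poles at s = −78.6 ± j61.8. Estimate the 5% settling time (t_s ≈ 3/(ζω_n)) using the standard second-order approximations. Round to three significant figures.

For poles at −σ ± jω_d, ζω_n = σ = 78.6, so t_s ≈ 3/σ = 0.0382 s.

t_s ≈ 0.0382 s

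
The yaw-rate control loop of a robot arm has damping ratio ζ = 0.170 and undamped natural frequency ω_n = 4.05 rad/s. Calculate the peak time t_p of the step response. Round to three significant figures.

The damped frequency is ω_d = ω_n√(1−ζ²) = 4.05·√(1−0.0289) = 3.99 rad/s.
Peak time t_p = π/ω_d = π/3.99 = 0.787 s.

t_p ≈ 0.787 s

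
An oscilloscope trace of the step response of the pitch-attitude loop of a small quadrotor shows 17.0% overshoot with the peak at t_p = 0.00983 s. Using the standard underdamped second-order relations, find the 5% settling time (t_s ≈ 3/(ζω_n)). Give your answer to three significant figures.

The overshoot fixes ζ = −ln(OS)/√(π²+ln²(OS)) = 0.491.
From t_p = π/ω_d, ω_d = π/0.00983 = 320 rad/s, so ω_n = ω_d/√(1−ζ²) = 367 rad/s.
t_s ≈ 3/(ζω_n) = 3/(0.491·367) = 0.0166 s.

t_s ≈ 0.0166 s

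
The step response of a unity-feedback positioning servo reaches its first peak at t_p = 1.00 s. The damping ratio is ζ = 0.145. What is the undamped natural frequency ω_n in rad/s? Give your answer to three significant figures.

ω_n ≈ 3.18 rad/s

Peak time t_p = π/ω_d, so ω_d = π/t_p = π/1.00 = 3.14 rad/s.
ω_n = ω_d/√(1−ζ²) = 3.14/√0.979 = 3.18 rad/s.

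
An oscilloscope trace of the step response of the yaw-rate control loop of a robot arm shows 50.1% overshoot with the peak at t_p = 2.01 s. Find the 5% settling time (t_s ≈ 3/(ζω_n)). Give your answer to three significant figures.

t_s ≈ 8.72 s

The overshoot fixes ζ = −ln(OS)/√(π²+ln²(OS)) = 0.215.
t_p = π/ω_d ⇒ ω_d = 1.56 rad/s; then ω_n = ω_d/√(1−ζ²) = 1.60 rad/s.
t_s ≈ 3/(ζω_n) = 3/(0.215·1.60) = 8.72 s.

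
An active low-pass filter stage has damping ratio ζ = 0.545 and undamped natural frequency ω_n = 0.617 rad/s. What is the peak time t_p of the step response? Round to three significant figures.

The damped frequency is ω_d = ω_n√(1−ζ²) = 0.617·√(1−0.297) = 0.517 rad/s.
Peak time t_p = π/ω_d = π/0.517 = 6.07 s.

t_p ≈ 6.07 s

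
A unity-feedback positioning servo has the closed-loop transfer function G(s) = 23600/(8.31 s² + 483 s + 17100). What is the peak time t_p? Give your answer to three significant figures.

Dividing through by 8.31: denominator becomes s² + 58.12 s + 2058.
So ω_n = √2058 = 45.4 rad/s and ζ = 58.12/(2·45.4) = 0.641.
ω_d = 45.4·√(1 − 0.641²) = 34.8 rad/s. t_p = π/ω_d = 0.0902 s.

t_p ≈ 0.0902 s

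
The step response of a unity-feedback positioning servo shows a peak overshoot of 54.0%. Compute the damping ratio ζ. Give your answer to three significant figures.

ζ = −ln(OS)/√(π² + (ln OS)²). With OS = 0.540, ln OS = −0.6162 and ζ = 0.6162/3.201 = 0.192.

ζ ≈ 0.192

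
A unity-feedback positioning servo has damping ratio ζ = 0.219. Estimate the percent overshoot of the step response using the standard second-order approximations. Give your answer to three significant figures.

%OS ≈ 49.4%

For an underdamped second-order system, %OS = 100·exp(−πζ/√(1−ζ²)).
πζ/√(1−ζ²) = π·0.219/√(1−0.0480) = 0.7051, so %OS = 100·e^(−0.7051) = 49.4%.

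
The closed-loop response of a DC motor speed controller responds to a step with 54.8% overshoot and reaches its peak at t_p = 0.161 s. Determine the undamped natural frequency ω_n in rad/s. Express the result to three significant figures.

ζ from %OS: ζ = |ln 0.548|/√(π²+ln²0.548) = 0.188.
From t_p = π/ω_d, ω_d = π/0.161 = 19.5 rad/s, so ω_n = ω_d/√(1−ζ²) = 19.9 rad/s.

ω_n ≈ 19.9 rad/s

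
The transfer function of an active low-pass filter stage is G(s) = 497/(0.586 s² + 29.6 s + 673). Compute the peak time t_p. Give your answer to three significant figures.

t_p ≈ 0.139 s

Dividing through by 0.586: denominator becomes s² + 50.51 s + 1148.
So ω_n = √1148 = 33.9 rad/s and ζ = 50.51/(2·33.9) = 0.745.
ω_d = ω_n√(1−ζ²) = 22.6 rad/s. t_p = π/ω_d = 0.139 s.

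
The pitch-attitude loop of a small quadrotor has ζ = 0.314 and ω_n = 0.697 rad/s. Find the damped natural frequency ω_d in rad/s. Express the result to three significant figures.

ω_d = ω_n√(1−ζ²) = 0.697·√0.901 = 0.662 rad/s.

ω_d ≈ 0.662 rad/s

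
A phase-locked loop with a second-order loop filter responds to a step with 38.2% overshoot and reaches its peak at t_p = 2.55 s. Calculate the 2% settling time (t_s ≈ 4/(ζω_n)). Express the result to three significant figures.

t_s ≈ 10.6 s

The overshoot fixes ζ = −ln(OS)/√(π²+ln²(OS)) = 0.293.
From t_p = π/ω_d, ω_d = π/2.55 = 1.23 rad/s, so ω_n = ω_d/√(1−ζ²) = 1.29 rad/s.
t_s ≈ 4/(ζω_n) = 4/(0.293·1.29) = 10.6 s.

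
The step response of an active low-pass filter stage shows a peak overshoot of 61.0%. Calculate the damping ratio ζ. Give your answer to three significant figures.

From %OS = 100·exp(−πζ/√(1−ζ²)), invert to get ζ = −ln(OS)/√(π² + ln²(OS)) with OS = 0.610.
−ln 0.610 = 0.4943, so ζ = 0.4943/√(π² + 0.2443) = 0.155.

ζ ≈ 0.155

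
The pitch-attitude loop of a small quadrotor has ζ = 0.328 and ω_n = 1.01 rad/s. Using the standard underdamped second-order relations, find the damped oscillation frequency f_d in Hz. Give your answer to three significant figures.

ω_d = ω_n√(1−ζ²) = 1.01·√0.892 = 0.954 rad/s.
f_d = ω_d/(2π) = 0.152 Hz.

f_d ≈ 0.152 Hz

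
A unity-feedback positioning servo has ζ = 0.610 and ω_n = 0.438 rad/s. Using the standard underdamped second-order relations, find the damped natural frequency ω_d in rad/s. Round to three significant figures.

ω_d ≈ 0.347 rad/s

ω_d = ω_n√(1−ζ²) = 0.438·√0.628 = 0.347 rad/s.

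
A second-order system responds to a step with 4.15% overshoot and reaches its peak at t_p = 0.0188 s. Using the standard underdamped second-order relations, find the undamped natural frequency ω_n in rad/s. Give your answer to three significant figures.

ω_n ≈ 238 rad/s

From the overshoot, ζ = −ln(OS)/√(π²+ln²(OS)) = 0.712.
From t_p = π/ω_d, ω_d = π/0.0188 = 167 rad/s, so ω_n = ω_d/√(1−ζ²) = 238 rad/s.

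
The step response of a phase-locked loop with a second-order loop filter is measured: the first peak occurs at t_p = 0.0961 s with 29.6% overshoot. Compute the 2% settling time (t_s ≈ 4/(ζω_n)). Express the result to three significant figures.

t_s ≈ 0.316 s

ζ from %OS: ζ = |ln 0.296|/√(π²+ln²0.296) = 0.361.
t_p = π/ω_d ⇒ ω_d = 32.7 rad/s; then ω_n = ω_d/√(1−ζ²) = 35.1 rad/s.
t_s ≈ 4/(ζω_n) = 4/(0.361·35.1) = 0.316 s.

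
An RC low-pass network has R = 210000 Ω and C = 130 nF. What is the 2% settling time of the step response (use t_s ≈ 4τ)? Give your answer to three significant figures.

τ = RC = 210000 × 130 nF = 0.0273 s.
t_s ≈ 4τ = 0.109 s.

t_s ≈ 0.109 s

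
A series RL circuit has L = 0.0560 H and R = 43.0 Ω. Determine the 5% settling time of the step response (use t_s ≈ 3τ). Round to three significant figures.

t_s ≈ 0.00391 s

τ = L/R = 0.0560/43.0 = 0.00130 s.
t_s ≈ 3τ = 0.00391 s.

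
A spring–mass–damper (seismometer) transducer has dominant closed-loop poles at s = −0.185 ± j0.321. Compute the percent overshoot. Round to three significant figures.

|pole| = ω_n = √(0.185² + 0.321²) = 0.370 rad/s; ζ = cos θ = σ/ω_n = 0.499.
Overshoot: exp(−π·0.499/√(1−0.499²)) = 0.164, i.e. 16.4%.

%OS ≈ 16.4%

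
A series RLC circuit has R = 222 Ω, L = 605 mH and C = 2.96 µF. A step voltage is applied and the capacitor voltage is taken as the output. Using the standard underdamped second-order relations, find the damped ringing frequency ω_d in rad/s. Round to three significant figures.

ω_d ≈ 724 rad/s

For a series RLC circuit (capacitor voltage as output), ω_n = 1/√(LC) = 1/√(605 mH · 2.96 µF) = 747 rad/s.
ζ = (R/2)·√(C/L) = (222/2)·√(2.96 µF/605 mH) = 0.246.
ω_d = ω_n√(1−ζ²) = 724 rad/s.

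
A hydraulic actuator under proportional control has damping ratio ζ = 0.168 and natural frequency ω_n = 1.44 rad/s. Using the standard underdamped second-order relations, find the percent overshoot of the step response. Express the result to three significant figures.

For an underdamped second-order system, %OS = 100·exp(−πζ/√(1−ζ²)).
πζ/√(1−ζ²) = π·0.168/√(1−0.0282) = 0.5354, so %OS = 100·e^(−0.5354) = 58.5%.

%OS ≈ 58.5%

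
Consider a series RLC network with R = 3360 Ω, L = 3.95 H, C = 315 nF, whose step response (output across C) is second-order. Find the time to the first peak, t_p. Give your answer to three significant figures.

For a series RLC circuit (capacitor voltage as output), ω_n = 1/√(LC) = 1/√(3.95 H · 315 nF) = 896 rad/s.
ζ = (R/2)·√(C/L) = (3360/2)·√(315 nF/3.95 H) = 0.474.
ω_d = ω_n√(1−ζ²) = 789 rad/s. t_p = π/ω_d = 0.00398 s.

t_p ≈ 0.00398 s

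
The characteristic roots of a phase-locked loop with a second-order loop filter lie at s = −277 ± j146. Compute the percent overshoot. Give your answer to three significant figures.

|pole| = ω_n = √(277² + 146²) = 313 rad/s; ζ = cos θ = σ/ω_n = 0.885.
Overshoot: exp(−π·0.885/√(1−0.885²)) = 0.00258, i.e. 0.258%.

%OS ≈ 0.258%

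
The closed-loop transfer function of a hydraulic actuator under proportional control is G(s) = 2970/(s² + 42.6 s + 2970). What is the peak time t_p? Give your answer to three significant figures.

Matching coefficients with s² + 2ζω_n s + ω_n² gives ω_n² = 2970 ⇒ ω_n = 54.5 rad/s, and ζ = 42.6/(2ω_n) = 0.391.
ω_d = ω_n√(1−ζ²) = 50.2 rad/s. Then t_p = π/ω_d = 0.0626 s.

t_p ≈ 0.0626 s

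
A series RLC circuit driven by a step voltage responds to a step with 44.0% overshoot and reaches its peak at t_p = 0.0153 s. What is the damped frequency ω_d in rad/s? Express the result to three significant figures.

t_p = π/ω_d, so ω_d = π/0.0153 = 205 rad/s.

ω_d ≈ 205 rad/s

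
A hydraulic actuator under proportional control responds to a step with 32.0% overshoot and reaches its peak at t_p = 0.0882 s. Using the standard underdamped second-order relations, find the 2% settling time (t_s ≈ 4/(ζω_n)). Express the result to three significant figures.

t_s ≈ 0.310 s

ζ from %OS: ζ = |ln 0.320|/√(π²+ln²0.320) = 0.341.
t_p = π/ω_d ⇒ ω_d = 35.6 rad/s; then ω_n = ω_d/√(1−ζ²) = 37.9 rad/s.
t_s ≈ 4/(ζω_n) = 4/(0.341·37.9) = 0.310 s.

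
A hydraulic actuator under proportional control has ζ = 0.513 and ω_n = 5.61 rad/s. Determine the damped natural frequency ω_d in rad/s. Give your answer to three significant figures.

ω_d ≈ 4.82 rad/s

ω_d = ω_n√(1−ζ²) = 5.61·√0.737 = 4.82 rad/s.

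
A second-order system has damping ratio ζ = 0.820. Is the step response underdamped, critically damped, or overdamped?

underdamped

Since ζ = 0.820 < 1, the system is underdamped.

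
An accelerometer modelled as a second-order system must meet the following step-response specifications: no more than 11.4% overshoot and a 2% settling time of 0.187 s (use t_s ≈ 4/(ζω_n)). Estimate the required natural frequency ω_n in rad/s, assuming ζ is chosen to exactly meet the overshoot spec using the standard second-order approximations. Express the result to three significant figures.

ω_n ≈ 37.6 rad/s

Inverting the overshoot relation: ζ = |ln 0.114|/√(π² + ln²0.114) = 0.569.
Then ω_n = 4/(ζ t_s) = 4/(0.569 × 0.187) = 37.6 rad/s.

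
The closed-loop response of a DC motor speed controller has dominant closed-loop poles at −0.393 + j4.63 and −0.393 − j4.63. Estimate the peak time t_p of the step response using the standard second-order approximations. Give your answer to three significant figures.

t_p ≈ 0.679 s

t_p = π/ω_d with ω_d = 4.63 (the imaginary part), so t_p = 0.679 s.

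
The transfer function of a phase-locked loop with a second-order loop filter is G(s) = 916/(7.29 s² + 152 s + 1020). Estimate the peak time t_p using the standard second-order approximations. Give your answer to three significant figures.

Dividing through by 7.29: denominator becomes s² + 20.85 s + 139.9.
So ω_n = √139.9 = 11.8 rad/s and ζ = 20.85/(2·11.8) = 0.881.
ω_d = 11.8·√(1 − 0.881²) = 5.59 rad/s. t_p = π/ω_d = 0.562 s.

t_p ≈ 0.562 s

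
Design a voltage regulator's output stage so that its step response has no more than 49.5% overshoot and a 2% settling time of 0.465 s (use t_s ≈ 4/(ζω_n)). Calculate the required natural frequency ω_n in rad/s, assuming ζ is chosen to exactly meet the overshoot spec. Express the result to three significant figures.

ω_n ≈ 39.4 rad/s

ζ = −ln(OS)/√(π² + (ln OS)²). With OS = 0.495, ln OS = −0.7032 and ζ = 0.7032/3.219 = 0.218.
From t_s ≈ 4/(ζω_n): ω_n = 4/(ζ·t_s) = 4/(0.218·0.465) = 39.4 rad/s.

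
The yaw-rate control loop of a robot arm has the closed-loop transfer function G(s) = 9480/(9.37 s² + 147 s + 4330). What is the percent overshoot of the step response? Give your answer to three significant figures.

Dividing through by 9.37: denominator becomes s² + 15.69 s + 462.1.
So ω_n = √462.1 = 21.5 rad/s and ζ = 15.69/(2·21.5) = 0.365.
%OS = 100 e^{−πζ/√(1−ζ²)} with ζ = 0.365 gives 29.2%.

%OS ≈ 29.2%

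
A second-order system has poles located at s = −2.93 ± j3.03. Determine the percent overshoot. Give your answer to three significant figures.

|pole| = ω_n = √(2.93² + 3.03²) = 4.21 rad/s; ζ = cos θ = σ/ω_n = 0.695.
Overshoot: exp(−π·0.695/√(1−0.695²)) = 0.0479, i.e. 4.79%.

%OS ≈ 4.79%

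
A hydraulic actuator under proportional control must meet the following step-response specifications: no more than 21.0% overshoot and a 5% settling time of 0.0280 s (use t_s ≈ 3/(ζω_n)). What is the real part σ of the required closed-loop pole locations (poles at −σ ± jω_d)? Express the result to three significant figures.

σ ≈ 107

The settling-time spec alone fixes σ = ζω_n = 3/t_s = 3/0.0280 = 107.
(Overshoot then fixes ζ = 0.445 and hence ω_d = σ·√(1−ζ²)/ζ = 216 rad/s.)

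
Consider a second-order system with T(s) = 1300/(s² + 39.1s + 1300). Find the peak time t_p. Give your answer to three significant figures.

t_p ≈ 0.104 s

Comparing the denominator to s² + 2ζω_n s + ω_n²: ω_n = √1300 = 36.1 rad/s, and 2ζω_n = 39.1 so ζ = 39.1/(2·36.1) = 0.542.
ω_d = ω_n√(1−ζ²) = 30.3 rad/s. Then t_p = π/ω_d = 0.104 s.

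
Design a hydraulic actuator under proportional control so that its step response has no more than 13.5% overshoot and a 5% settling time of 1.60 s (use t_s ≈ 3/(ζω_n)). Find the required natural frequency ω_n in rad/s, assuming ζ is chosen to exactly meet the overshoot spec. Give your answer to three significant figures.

From %OS = 100·exp(−πζ/√(1−ζ²)), invert to get ζ = −ln(OS)/√(π² + ln²(OS)) with OS = 0.135.
−ln 0.135 = 2.002, so ζ = 2.002/√(π² + 4.010) = 0.538.
From t_s ≈ 3/(ζω_n): ω_n = 3/(ζ·t_s) = 3/(0.538·1.60) = 3.49 rad/s.

ω_n ≈ 3.49 rad/s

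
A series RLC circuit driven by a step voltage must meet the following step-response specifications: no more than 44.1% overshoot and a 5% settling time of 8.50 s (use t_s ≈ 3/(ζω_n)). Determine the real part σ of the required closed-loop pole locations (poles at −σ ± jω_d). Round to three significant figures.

The settling-time spec alone fixes σ = ζω_n = 3/t_s = 3/8.50 = 0.353.
(Overshoot then fixes ζ = 0.252 and hence ω_d = σ·√(1−ζ²)/ζ = 1.35 rad/s.)

σ ≈ 0.353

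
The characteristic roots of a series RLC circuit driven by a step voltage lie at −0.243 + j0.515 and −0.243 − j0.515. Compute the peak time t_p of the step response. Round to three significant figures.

t_p = π/ω_d with ω_d = 0.515 (the imaginary part), so t_p = 6.10 s.

t_p ≈ 6.10 s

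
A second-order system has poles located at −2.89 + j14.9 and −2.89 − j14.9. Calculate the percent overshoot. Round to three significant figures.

|pole| = ω_n = √(2.89² + 14.9²) = 15.2 rad/s; ζ = cos θ = σ/ω_n = 0.190.
Overshoot: exp(−π·0.190/√(1−0.190²)) = 0.544, i.e. 54.4%.

%OS ≈ 54.4%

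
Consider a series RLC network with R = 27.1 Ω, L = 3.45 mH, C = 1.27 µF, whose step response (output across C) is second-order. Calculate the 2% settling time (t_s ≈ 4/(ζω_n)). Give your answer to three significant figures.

For a series RLC circuit (capacitor voltage as output), ω_n = 1/√(LC) = 1/√(3.45 mH · 1.27 µF) = 15100 rad/s.
ζ = (R/2)·√(C/L) = (27.1/2)·√(1.27 µF/3.45 mH) = 0.260.
t_s ≈ 4/(ζω_n) = 0.00102 s.

t_s ≈ 0.00102 s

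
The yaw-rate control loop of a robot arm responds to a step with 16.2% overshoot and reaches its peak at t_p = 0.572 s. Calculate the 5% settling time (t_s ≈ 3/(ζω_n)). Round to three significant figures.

t_s ≈ 0.943 s

From the overshoot, ζ = −ln(OS)/√(π²+ln²(OS)) = 0.501.
From t_p = π/ω_d, ω_d = π/0.572 = 5.49 rad/s, so ω_n = ω_d/√(1−ζ²) = 6.35 rad/s.
t_s ≈ 3/(ζω_n) = 3/(0.501·6.35) = 0.943 s.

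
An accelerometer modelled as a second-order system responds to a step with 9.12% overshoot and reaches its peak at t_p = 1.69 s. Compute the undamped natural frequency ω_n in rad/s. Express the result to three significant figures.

ζ from %OS: ζ = |ln 0.0912|/√(π²+ln²0.0912) = 0.606.
t_p = π/ω_d ⇒ ω_d = 1.86 rad/s; then ω_n = ω_d/√(1−ζ²) = 2.34 rad/s.

ω_n ≈ 2.34 rad/s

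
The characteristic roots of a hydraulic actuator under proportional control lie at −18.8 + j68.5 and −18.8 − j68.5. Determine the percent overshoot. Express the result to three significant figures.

|pole| = ω_n = √(18.8² + 68.5²) = 71.0 rad/s; ζ = cos θ = σ/ω_n = 0.265.
Overshoot: exp(−π·0.265/√(1−0.265²)) = 0.422, i.e. 42.2%.

%OS ≈ 42.2%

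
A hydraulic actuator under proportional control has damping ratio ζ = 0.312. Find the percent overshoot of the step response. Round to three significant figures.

For an underdamped second-order system, %OS = 100·exp(−πζ/√(1−ζ²)).
πζ/√(1−ζ²) = π·0.312/√(1−0.0973) = 1.032, so %OS = 100·e^(−1.032) = 35.6%.

%OS ≈ 35.6%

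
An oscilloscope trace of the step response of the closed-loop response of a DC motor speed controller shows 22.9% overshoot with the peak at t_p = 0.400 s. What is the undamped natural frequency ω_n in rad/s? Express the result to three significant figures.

The overshoot fixes ζ = −ln(OS)/√(π²+ln²(OS)) = 0.425.
t_p = π/ω_d ⇒ ω_d = 7.85 rad/s; then ω_n = ω_d/√(1−ζ²) = 8.68 rad/s.

ω_n ≈ 8.68 rad/s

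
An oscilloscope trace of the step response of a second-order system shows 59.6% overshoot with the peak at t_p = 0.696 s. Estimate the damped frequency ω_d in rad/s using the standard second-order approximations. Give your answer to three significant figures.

t_p = π/ω_d, so ω_d = π/0.696 = 4.51 rad/s.

ω_d ≈ 4.51 rad/s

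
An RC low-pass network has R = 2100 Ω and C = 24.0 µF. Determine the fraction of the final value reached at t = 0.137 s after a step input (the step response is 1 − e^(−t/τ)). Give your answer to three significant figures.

y/y_∞ ≈ 0.934

τ = RC = 2100 × 24.0 µF = 0.0504 s.
y(t)/y_∞ = 1 − e^(−t/τ) = 1 − e^(−0.137/0.0504) = 1 − e^(−2.72) = 0.934.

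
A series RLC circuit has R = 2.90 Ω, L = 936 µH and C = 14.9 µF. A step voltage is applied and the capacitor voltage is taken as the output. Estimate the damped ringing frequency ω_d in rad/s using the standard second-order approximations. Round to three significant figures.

ω_d ≈ 8320 rad/s

For a series RLC circuit (capacitor voltage as output), ω_n = 1/√(LC) = 1/√(936 µH · 14.9 µF) = 8470 rad/s.
ζ = (R/2)·√(C/L) = (2.90/2)·√(14.9 µF/936 µH) = 0.183.
The damped frequency ω_d = ω_n√(1−ζ²) = 8320 rad/s.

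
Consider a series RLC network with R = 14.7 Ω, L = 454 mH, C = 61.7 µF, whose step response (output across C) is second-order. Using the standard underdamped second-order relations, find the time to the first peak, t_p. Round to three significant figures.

t_p ≈ 0.0167 s

For a series RLC circuit (capacitor voltage as output), ω_n = 1/√(LC) = 1/√(454 mH · 61.7 µF) = 189 rad/s.
ζ = (R/2)·√(C/L) = (14.7/2)·√(61.7 µF/454 mH) = 0.0857.
ω_d = ω_n√(1−ζ²) = 188 rad/s. t_p = π/ω_d = 0.0167 s.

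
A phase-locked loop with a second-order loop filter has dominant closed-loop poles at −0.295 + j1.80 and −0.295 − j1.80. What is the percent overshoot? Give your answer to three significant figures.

%OS ≈ 59.8%

With σ = 0.295, ω_d = 1.80: ω_n = √(σ²+ω_d²) = 1.82 rad/s, ζ = σ/ω_n = 0.162.
Overshoot: exp(−π·0.162/√(1−0.162²)) = 0.598, i.e. 59.8%.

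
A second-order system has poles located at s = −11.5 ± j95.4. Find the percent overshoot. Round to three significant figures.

The poles are at −σ ± jω_d with σ = 11.5 and ω_d = 95.4, so ω_n = √(σ²+ω_d²) = 96.1 rad/s and ζ = σ/ω_n = 0.120.
%OS = 100·exp(−πζ/√(1−ζ²)) = 68.5%.

%OS ≈ 68.5%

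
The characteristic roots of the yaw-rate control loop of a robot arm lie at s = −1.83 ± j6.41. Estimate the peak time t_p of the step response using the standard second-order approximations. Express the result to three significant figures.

t_p = π/ω_d with ω_d = 6.41 (the imaginary part), so t_p = 0.490 s.

t_p ≈ 0.490 s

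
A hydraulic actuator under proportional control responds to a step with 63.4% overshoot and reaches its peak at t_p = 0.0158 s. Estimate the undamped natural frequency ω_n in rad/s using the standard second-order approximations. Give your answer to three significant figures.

ω_n ≈ 201 rad/s

ζ from %OS: ζ = |ln 0.634|/√(π²+ln²0.634) = 0.144.
From t_p = π/ω_d, ω_d = π/0.0158 = 199 rad/s, so ω_n = ω_d/√(1−ζ²) = 201 rad/s.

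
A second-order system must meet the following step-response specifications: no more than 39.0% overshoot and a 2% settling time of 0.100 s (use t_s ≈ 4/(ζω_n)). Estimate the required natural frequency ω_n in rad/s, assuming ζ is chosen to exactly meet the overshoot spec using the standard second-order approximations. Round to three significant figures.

ω_n ≈ 139 rad/s

ζ = −ln(OS)/√(π² + (ln OS)²). With OS = 0.390, ln OS = −0.9416 and ζ = 0.9416/3.280 = 0.287.
Then ω_n = 4/(ζ t_s) = 4/(0.287 × 0.100) = 139 rad/s.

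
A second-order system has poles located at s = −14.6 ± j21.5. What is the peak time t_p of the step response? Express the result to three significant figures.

t_p ≈ 0.146 s

t_p = π/ω_d with ω_d = 21.5 (the imaginary part), so t_p = 0.146 s.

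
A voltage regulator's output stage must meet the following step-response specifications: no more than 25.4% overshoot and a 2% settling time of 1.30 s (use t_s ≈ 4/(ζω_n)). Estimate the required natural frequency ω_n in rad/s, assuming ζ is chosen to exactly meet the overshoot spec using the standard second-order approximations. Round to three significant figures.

ζ = −ln(OS)/√(π² + (ln OS)²). With OS = 0.254, ln OS = −1.370 and ζ = 1.370/3.427 = 0.400.
From t_s ≈ 4/(ζω_n): ω_n = 4/(ζ·t_s) = 4/(0.400·1.30) = 7.70 rad/s.

ω_n ≈ 7.70 rad/s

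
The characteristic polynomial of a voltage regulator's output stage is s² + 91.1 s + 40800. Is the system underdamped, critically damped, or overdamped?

a² − 4b = 91.1² − 4·40800 < 0 (complex roots); the system is underdamped.

underdamped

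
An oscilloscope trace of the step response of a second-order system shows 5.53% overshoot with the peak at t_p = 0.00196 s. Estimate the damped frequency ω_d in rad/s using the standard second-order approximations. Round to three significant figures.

ω_d ≈ 1600 rad/s

t_p = π/ω_d, so ω_d = π/0.00196 = 1600 rad/s.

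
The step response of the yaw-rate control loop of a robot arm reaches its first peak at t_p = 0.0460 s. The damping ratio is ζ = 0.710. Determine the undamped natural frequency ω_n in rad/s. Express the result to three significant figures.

Peak time t_p = π/ω_d, so ω_d = π/t_p = π/0.0460 = 68.3 rad/s.
ω_n = ω_d/√(1−ζ²) = 68.3/√0.496 = 97.0 rad/s.

ω_n ≈ 97.0 rad/s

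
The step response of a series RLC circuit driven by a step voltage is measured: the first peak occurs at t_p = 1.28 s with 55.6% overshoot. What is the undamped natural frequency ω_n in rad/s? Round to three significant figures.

ζ from %OS: ζ = |ln 0.556|/√(π²+ln²0.556) = 0.184.
t_p = π/ω_d ⇒ ω_d = 2.45 rad/s; then ω_n = ω_d/√(1−ζ²) = 2.50 rad/s.

ω_n ≈ 2.50 rad/s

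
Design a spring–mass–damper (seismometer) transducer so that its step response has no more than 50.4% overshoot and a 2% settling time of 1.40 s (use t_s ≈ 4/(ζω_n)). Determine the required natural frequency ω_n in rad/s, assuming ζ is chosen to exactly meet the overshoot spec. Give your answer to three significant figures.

ω_n ≈ 13.4 rad/s

From %OS = 100·exp(−πζ/√(1−ζ²)), invert to get ζ = −ln(OS)/√(π² + ln²(OS)) with OS = 0.504.
−ln 0.504 = 0.6852, so ζ = 0.6852/√(π² + 0.4695) = 0.213.
From t_s ≈ 4/(ζω_n): ω_n = 4/(ζ·t_s) = 4/(0.213·1.40) = 13.4 rad/s.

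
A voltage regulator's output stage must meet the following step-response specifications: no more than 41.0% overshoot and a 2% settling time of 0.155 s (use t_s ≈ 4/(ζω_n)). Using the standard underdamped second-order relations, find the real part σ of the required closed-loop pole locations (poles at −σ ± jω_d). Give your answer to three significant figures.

σ ≈ 25.8

The settling-time spec alone fixes σ = ζω_n = 4/t_s = 4/0.155 = 25.8.
(Overshoot then fixes ζ = 0.273 and hence ω_d = σ·√(1−ζ²)/ζ = 90.9 rad/s.)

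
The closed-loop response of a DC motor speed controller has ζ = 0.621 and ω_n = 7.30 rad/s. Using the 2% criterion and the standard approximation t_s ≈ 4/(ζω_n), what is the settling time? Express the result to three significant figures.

t_s ≈ 4/(ζω_n) = 4/(0.621 × 7.30) = 0.882 s.

t_s ≈ 0.882 s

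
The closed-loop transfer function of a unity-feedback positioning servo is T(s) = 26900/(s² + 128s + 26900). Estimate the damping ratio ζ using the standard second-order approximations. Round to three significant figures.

ζ ≈ 0.390

ω_n = √26900 = 164 rad/s; ζ = 128/(2·164) = 0.390.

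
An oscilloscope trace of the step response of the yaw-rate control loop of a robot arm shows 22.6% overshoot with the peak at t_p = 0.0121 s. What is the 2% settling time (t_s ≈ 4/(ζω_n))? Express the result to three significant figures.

ζ from %OS: ζ = |ln 0.226|/√(π²+ln²0.226) = 0.428.
t_p = π/ω_d ⇒ ω_d = 260 rad/s; then ω_n = ω_d/√(1−ζ²) = 287 rad/s.
t_s ≈ 4/(ζω_n) = 4/(0.428·287) = 0.0325 s.

t_s ≈ 0.0325 s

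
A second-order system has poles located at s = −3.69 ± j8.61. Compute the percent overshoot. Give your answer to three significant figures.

%OS ≈ 26.0%

|pole| = ω_n = √(3.69² + 8.61²) = 9.37 rad/s; ζ = cos θ = σ/ω_n = 0.394.
%OS = 100·exp(−πζ/√(1−ζ²)) = 26.0%.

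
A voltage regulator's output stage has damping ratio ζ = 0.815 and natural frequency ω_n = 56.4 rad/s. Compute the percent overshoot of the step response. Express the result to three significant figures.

For an underdamped second-order system, %OS = 100·exp(−πζ/√(1−ζ²)).
πζ/√(1−ζ²) = π·0.815/√(1−0.664) = 4.419, so %OS = 100·e^(−4.419) = 1.21%.

%OS ≈ 1.21%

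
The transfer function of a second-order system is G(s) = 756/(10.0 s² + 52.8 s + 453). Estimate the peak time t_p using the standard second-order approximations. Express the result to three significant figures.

t_p ≈ 0.507 s

Dividing through by 10.0: denominator becomes s² + 5.280 s + 45.30.
So ω_n = √45.30 = 6.73 rad/s and ζ = 5.280/(2·6.73) = 0.392.
ω_d = ω_n√(1−ζ²) = 6.19 rad/s. t_p = π/ω_d = 0.507 s.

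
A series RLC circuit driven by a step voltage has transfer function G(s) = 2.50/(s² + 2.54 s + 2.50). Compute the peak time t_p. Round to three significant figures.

t_p ≈ 3.34 s

ω_n = √2.50 = 1.58 rad/s; ζ = 2.54/(2·1.58) = 0.803.
ω_d = ω_n√(1−ζ²) = 0.942 rad/s. Then t_p = π/ω_d = 3.34 s.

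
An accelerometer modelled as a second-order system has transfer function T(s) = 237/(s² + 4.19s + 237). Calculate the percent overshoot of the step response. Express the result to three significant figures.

%OS ≈ 65.0%

Matching coefficients with s² + 2ζω_n s + ω_n² gives ω_n² = 237 ⇒ ω_n = 15.4 rad/s, and ζ = 4.19/(2ω_n) = 0.136.
Overshoot: exp(−π·0.136/√(1−0.136²)) = 0.650, i.e. 65.0%.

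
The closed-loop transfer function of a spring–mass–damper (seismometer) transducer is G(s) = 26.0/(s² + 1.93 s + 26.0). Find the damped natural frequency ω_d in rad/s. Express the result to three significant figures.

ω_d ≈ 5.01 rad/s

Comparing the denominator to s² + 2ζω_n s + ω_n²: ω_n = √26.0 = 5.10 rad/s, and 2ζω_n = 1.93 so ζ = 1.93/(2·5.10) = 0.189.
ω_d = 5.10·√(1 − 0.189²) = 5.01 rad/s.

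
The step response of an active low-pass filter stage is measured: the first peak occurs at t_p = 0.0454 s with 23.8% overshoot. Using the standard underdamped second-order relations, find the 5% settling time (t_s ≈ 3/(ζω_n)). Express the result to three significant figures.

t_s ≈ 0.0949 s

From the overshoot, ζ = −ln(OS)/√(π²+ln²(OS)) = 0.416.
From t_p = π/ω_d, ω_d = π/0.0454 = 69.2 rad/s, so ω_n = ω_d/√(1−ζ²) = 76.1 rad/s.
t_s ≈ 3/(ζω_n) = 3/(0.416·76.1) = 0.0949 s.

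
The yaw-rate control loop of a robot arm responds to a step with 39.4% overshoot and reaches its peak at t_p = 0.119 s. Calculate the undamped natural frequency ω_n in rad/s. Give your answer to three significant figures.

ω_n ≈ 27.5 rad/s

ζ from %OS: ζ = |ln 0.394|/√(π²+ln²0.394) = 0.284.
From t_p = π/ω_d, ω_d = π/0.119 = 26.4 rad/s, so ω_n = ω_d/√(1−ζ²) = 27.5 rad/s.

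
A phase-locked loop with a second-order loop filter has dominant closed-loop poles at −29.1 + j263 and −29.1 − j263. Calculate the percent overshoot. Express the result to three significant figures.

The poles are at −σ ± jω_d with σ = 29.1 and ω_d = 263, so ω_n = √(σ²+ω_d²) = 265 rad/s and ζ = σ/ω_n = 0.110.
%OS = 100·exp(−πζ/√(1−ζ²)) = 70.6%.

%OS ≈ 70.6%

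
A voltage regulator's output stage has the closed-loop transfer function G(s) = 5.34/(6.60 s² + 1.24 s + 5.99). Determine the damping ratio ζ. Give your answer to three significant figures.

Dividing through by 6.60: denominator becomes s² + 0.1879 s + 0.9076.
So ω_n = √0.9076 = 0.953 rad/s and ζ = 0.1879/(2·0.953) = 0.0986.

ζ ≈ 0.0986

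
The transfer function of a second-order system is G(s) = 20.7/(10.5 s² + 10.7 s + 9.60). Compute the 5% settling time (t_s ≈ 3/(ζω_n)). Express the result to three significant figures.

Dividing through by 10.5: denominator becomes s² + 1.019 s + 0.9143.
So ω_n = √0.9143 = 0.956 rad/s and ζ = 1.019/(2·0.956) = 0.533.
t_s ≈ 3/(ζω_n) = 5.89 s.

t_s ≈ 5.89 s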